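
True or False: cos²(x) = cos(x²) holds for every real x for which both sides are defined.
False.

Claim: cos²(x) = cos(x²).
Test a specific point where both sides are defined: x = π/6.
LHS = cos²(x) ≈ 0.7500
RHS = cos(x²) ≈ 0.9627
Since 0.7500 ≠ 0.9627, the equation fails at this point, so it cannot hold for every real x for which both sides are defined.
cos²(x) means (cos x)², squaring the output; cos(x²) squares the input. These are different functions.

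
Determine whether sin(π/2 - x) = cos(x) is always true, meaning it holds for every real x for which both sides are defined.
Yes, this is an identity.

Claim: sin(π/2 - x) = cos(x).
Reasoning: Use sin(u - v) = sin(u)cos(v) - cos(u)sin(v) with u = π/2, v = x: sin(π/2)cos(x) - cos(π/2)sin(x) = 1·cos(x) - 0·sin(x) = cos(x).
So the two sides agree for every real x for which both sides are defined.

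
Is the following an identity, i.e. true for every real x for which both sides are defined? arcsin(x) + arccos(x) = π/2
Yes, this is an identity.

Claim: arcsin(x) + arccos(x) = π/2.
Reasoning: Both sides are defined for -1 ≤ x ≤ 1. Let θ = arcsin(x), so sin θ = x and θ ∈ [-π/2, π/2]. Then cos(π/2 - θ) = sin θ = x and π/2 - θ ∈ [0, π], which is exactly the range of arccos, so arccos(x) = π/2 - θ. Adding: arcsin(x) + arccos(x) = θ + (π/2 - θ) = π/2.
So the two sides agree for every real x for which both sides are defined.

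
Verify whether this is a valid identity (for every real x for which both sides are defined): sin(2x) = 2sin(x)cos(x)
Yes, this is an identity.

Claim: sin(2x) = 2sin(x)cos(x).
Reasoning: Put y = x in the addition formula sin(x+y) = sin(x)cos(y) + cos(x)sin(y): sin(2x) = sin(x)cos(x) + cos(x)sin(x) = 2sin(x)cos(x).
So the two sides agree for every real x for which both sides are defined.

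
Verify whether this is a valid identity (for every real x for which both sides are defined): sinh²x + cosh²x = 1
No, this is NOT an identity.

Claim: sinh²x + cosh²x = 1.
Test a specific point where both sides are defined: x = 3/2.
LHS = sinh²x + cosh²x ≈ 10.0677
RHS = 1 ≈ 1.0000
Since 10.0677 ≠ 1.0000, the equation fails at this point, so it cannot hold for every real x for which both sides are defined.
The correct hyperbolic identity is cosh²x - sinh²x = 1 (a difference); the sum sinh²x + cosh²x equals cosh(2x).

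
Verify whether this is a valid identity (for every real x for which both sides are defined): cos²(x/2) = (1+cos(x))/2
Claim: cos²(x/2) = (1+cos(x))/2.
Reasoning: Use cos(2θ) = 2cos²θ - 1 with θ = x/2: cos(x) = 2cos²(x/2) - 1. Solving for cos²(x/2) gives (1 + cos(x))/2.
So the two sides agree for every real x for which both sides are defined.

Conclusion: Yes, this is an identity.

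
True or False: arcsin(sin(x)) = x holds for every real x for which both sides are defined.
Claim: arcsin(sin(x)) = x.
Test a specific point where both sides are defined: x = 3π/4.
LHS = arcsin(sin(x)) ≈ 0.7854
RHS = x ≈ 2.3562
Since 0.7854 ≠ 2.3562, the equation fails at this point, so it cannot hold for every real x for which both sides are defined.
arcsin only returns values in [-π/2, π/2], so arcsin(sin(x)) = x holds only for x in that interval, not for all real x.

Conclusion: False.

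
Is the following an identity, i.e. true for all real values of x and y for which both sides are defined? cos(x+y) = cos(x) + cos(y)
No, this is NOT an identity.

Claim: cos(x+y) = cos(x) + cos(y).
Test a specific point where both sides are defined: x = π, y = π/4.
LHS = cos(x+y) ≈ -0.7071
RHS = cos(x) + cos(y) ≈ -0.2929
Since -0.7071 ≠ -0.2929, the equation fails at this point, so it cannot hold for all real values of x and y for which both sides are defined.
The correct expansion is cos(x+y) = cos(x)cos(y) - sin(x)sin(y); cosine is not additive.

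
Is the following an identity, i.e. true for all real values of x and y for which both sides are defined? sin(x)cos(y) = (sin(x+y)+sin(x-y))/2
Claim: sin(x)cos(y) = (sin(x+y)+sin(x-y))/2.
Reasoning: sin(x+y) = sin(x)cos(y) + cos(x)sin(y) and sin(x-y) = sin(x)cos(y) - cos(x)sin(y). Adding, sin(x+y) + sin(x-y) = 2sin(x)cos(y); divide by 2.
So the two sides agree for all real values of x and y for which both sides are defined.

Conclusion: Yes, this is an identity.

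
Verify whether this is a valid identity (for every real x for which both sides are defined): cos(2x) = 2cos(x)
Claim: cos(2x) = 2cos(x).
Test a specific point where both sides are defined: x = -π/3.
LHS = cos(2x) ≈ -0.5000
RHS = 2cos(x) ≈ 1.0000
Since -0.5000 ≠ 1.0000, the equation fails at this point, so it cannot hold for every real x for which both sides are defined.
The correct double-angle formula is cos(2x) = cos²x - sin²x.

Conclusion: No, this is NOT an identity.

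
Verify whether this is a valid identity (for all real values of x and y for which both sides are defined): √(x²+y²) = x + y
Claim: √(x²+y²) = x + y.
Test a specific point where both sides are defined: x = -2, y = 1/2.
LHS = √(x²+y²) ≈ 2.0616
RHS = x + y ≈ -1.5000
Since 2.0616 ≠ -1.5000, the equation fails at this point, so it cannot hold for all real values of x and y for which both sides are defined.
(x+y)² = x² + 2xy + y², not x² + y², so the square root does not split this way.

Conclusion: No, this is NOT an identity.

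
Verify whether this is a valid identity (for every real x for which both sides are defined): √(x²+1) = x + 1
Claim: √(x²+1) = x + 1.
Test a specific point where both sides are defined: x = 1/2.
LHS = √(x²+1) ≈ 1.1180
RHS = x + 1 ≈ 1.5000
Since 1.1180 ≠ 1.5000, the equation fails at this point, so it cannot hold for every real x for which both sides are defined.
(x+1)² = x² + 2x + 1 ≠ x² + 1 unless x = 0.

Conclusion: No, this is NOT an identity.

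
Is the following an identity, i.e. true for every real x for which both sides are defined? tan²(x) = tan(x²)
No, this is NOT an identity.

Claim: tan²(x) = tan(x²).
Test a specific point where both sides are defined: x = -π/4.
LHS = tan²(x) ≈ 1.0000
RHS = tan(x²) ≈ 0.7092
Since 1.0000 ≠ 0.7092, the equation fails at this point, so it cannot hold for every real x for which both sides are defined.
tan²(x) means (tan x)², squaring the output; tan(x²) squares the input. These are different functions.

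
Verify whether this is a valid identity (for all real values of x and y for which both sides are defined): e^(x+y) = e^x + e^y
Claim: e^(x+y) = e^x + e^y.
Test a specific point where both sides are defined: x = 4, y = 1/2.
LHS = e^(x+y) ≈ 90.0171
RHS = e^x + e^y ≈ 56.2469
Since 90.0171 ≠ 56.2469, the equation fails at this point, so it cannot hold for all real values of x and y for which both sides are defined.
The correct rule is e^(x+y) = e^x · e^y (a product, not a sum).

Conclusion: No, this is NOT an identity.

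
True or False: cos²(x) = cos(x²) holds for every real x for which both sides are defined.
Claim: cos²(x) = cos(x²).
Test a specific point where both sides are defined: x = π/6.
LHS = cos²(x) ≈ 0.7500
RHS = cos(x²) ≈ 0.9627
Since 0.7500 ≠ 0.9627, the equation fails at this point, so it cannot hold for every real x for which both sides are defined.
cos²(x) means (cos x)², squaring the output; cos(x²) squares the input. These are different functions.

Conclusion: False.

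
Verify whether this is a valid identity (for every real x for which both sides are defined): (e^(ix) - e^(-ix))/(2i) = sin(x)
Yes, this is an identity.

Claim: (e^(ix) - e^(-ix))/(2i) = sin(x).
Reasoning: By Euler's formula e^(ix) = cos(x) + i·sin(x) and e^(-ix) = cos(x) - i·sin(x). Subtracting cancels the cosine terms: e^(ix) - e^(-ix) = 2i·sin(x); divide by 2i.
So the two sides agree for every real x for which both sides are defined.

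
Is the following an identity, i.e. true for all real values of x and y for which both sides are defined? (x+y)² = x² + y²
No, this is NOT an identity.

Claim: (x+y)² = x² + y².
Test a specific point where both sides are defined: x = -1, y = 2.
LHS = (x+y)² ≈ 1.0000
RHS = x² + y² ≈ 5.0000
Since 1.0000 ≠ 5.0000, the equation fails at this point, so it cannot hold for all real values of x and y for which both sides are defined.
The correct expansion is (x+y)² = x² + 2xy + y²; the cross term 2xy is missing.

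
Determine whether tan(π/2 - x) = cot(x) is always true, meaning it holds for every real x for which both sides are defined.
Claim: tan(π/2 - x) = cot(x).
Reasoning: tan(π/2 - x) = sin(π/2 - x)/cos(π/2 - x) = cos(x)/sin(x) = cot(x), using the cofunction identities sin(π/2 - x) = cos(x) and cos(π/2 - x) = sin(x).
So the two sides agree for every real x for which both sides are defined.

Conclusion: Yes, this is an identity.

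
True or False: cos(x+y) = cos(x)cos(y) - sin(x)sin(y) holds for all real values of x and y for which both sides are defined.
True.

Claim: cos(x+y) = cos(x)cos(y) - sin(x)sin(y).
Reasoning: By Euler's formula e^(i(x+y)) = e^(ix)·e^(iy) = (cos x + i·sin x)(cos y + i·sin y). The real part of the left side is cos(x+y); the real part of the product is cos(x)cos(y) - sin(x)sin(y) (since i·i = -1).
So the two sides agree for all real values of x and y for which both sides are defined.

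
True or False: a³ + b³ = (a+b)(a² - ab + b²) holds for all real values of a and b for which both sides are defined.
Claim: a³ + b³ = (a+b)(a² - ab + b²).
Reasoning: Expand the right side: (a+b)(a² - ab + b²) = a³ - a²b + ab² + a²b - ab² + b³ = a³ + b³ (the middle terms cancel in pairs).
So the two sides agree for all real values of a and b for which both sides are defined.

Conclusion: True.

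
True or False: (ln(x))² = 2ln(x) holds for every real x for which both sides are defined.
Claim: (ln(x))² = 2ln(x).
Test a specific point where both sides are defined: x = 5.
LHS = (ln(x))² ≈ 2.5903
RHS = 2ln(x) ≈ 3.2189
Since 2.5903 ≠ 3.2189, the equation fails at this point, so it cannot hold for every real x for which both sides are defined.
2ln(x) equals ln(x²), which is not the same as (ln x)².

Conclusion: False.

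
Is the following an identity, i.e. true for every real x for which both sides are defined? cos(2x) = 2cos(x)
Claim: cos(2x) = 2cos(x).
Test a specific point where both sides are defined: x = π.
LHS = cos(2x) ≈ 1.0000
RHS = 2cos(x) ≈ -2.0000
Since 1.0000 ≠ -2.0000, the equation fails at this point, so it cannot hold for every real x for which both sides are defined.
The correct double-angle formula is cos(2x) = cos²x - sin²x.

Conclusion: No, this is NOT an identity.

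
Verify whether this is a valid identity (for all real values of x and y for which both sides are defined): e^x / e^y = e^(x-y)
Claim: e^x / e^y = e^(x-y).
Reasoning: 1/e^y = e^(-y), so e^x / e^y = e^x · e^(-y) = e^(x + (-y)) = e^(x-y) by the product rule for exponents.
So the two sides agree for all real values of x and y for which both sides are defined.

Conclusion: Yes, this is an identity.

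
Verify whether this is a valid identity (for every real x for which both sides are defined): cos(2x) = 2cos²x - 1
Yes, this is an identity.

Claim: cos(2x) = 2cos²x - 1.
Reasoning: cos(2x) = cos²x - sin²x. Replace sin²x by 1 - cos²x: cos²x - (1 - cos²x) = 2cos²x - 1.
So the two sides agree for every real x for which both sides are defined.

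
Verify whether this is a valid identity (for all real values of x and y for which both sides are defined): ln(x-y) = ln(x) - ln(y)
Claim: ln(x-y) = ln(x) - ln(y).
Test a specific point where both sides are defined: x = 5, y = 4.
LHS = ln(x-y) ≈ 0.0000
RHS = ln(x) - ln(y) ≈ 0.2231
Since 0.0000 ≠ 0.2231, the equation fails at this point, so it cannot hold for all real values of x and y for which both sides are defined.
ln(x) - ln(y) = ln(x/y), not ln(x-y).

Conclusion: No, this is NOT an identity.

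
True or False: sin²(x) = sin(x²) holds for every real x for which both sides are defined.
Claim: sin²(x) = sin(x²).
Test a specific point where both sides are defined: x = -π/2.
LHS = sin²(x) ≈ 1.0000
RHS = sin(x²) ≈ 0.6243
Since 1.0000 ≠ 0.6243, the equation fails at this point, so it cannot hold for every real x for which both sides are defined.
sin²(x) means (sin x)², squaring the output; sin(x²) squares the input. These are different functions.

Conclusion: False.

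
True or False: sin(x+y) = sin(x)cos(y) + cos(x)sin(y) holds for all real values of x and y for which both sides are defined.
True.

Claim: sin(x+y) = sin(x)cos(y) + cos(x)sin(y).
Reasoning: By Euler's formula e^(i(x+y)) = e^(ix)·e^(iy) = (cos x + i·sin x)(cos y + i·sin y). The imaginary part of the left side is sin(x+y); the imaginary part of the product is sin(x)cos(y) + cos(x)sin(y).
So the two sides agree for all real values of x and y for which both sides are defined.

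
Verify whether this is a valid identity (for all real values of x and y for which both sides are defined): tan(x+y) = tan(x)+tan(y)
Claim: tan(x+y) = tan(x)+tan(y).
Test a specific point where both sides are defined: x = 2π/3, y = π/4.
LHS = tan(x+y) ≈ -0.2679
RHS = tan(x)+tan(y) ≈ -0.7321
Since -0.2679 ≠ -0.7321, the equation fails at this point, so it cannot hold for all real values of x and y for which both sides are defined.
The correct formula is tan(x+y) = (tan(x) + tan(y))/(1 - tan(x)tan(y)).

Conclusion: No, this is NOT an identity.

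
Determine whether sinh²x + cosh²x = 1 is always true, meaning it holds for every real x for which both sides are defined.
No, this is NOT an identity.

Claim: sinh²x + cosh²x = 1.
Test a specific point where both sides are defined: x = 3.
LHS = sinh²x + cosh²x ≈ 201.7156
RHS = 1 ≈ 1.0000
Since 201.7156 ≠ 1.0000, the equation fails at this point, so it cannot hold for every real x for which both sides are defined.
The correct hyperbolic identity is cosh²x - sinh²x = 1 (a difference); the sum sinh²x + cosh²x equals cosh(2x).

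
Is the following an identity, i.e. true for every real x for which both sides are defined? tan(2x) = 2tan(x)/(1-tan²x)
Yes, this is an identity.

Claim: tan(2x) = 2tan(x)/(1-tan²x).
Reasoning: tan(2x) = sin(2x)/cos(2x) = 2sin(x)cos(x) / (cos²x - sin²x). Divide numerator and denominator by cos²x: 2tan(x) / (1 - tan²x).
So the two sides agree for every real x for which both sides are defined.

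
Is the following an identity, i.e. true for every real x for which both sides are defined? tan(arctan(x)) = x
Yes, this is an identity.

Claim: tan(arctan(x)) = x.
Reasoning: For every real x, arctan(x) is by definition the angle in (-π/2, π/2) whose tangent equals x. Taking the tangent of that angle returns x.
So the two sides agree for every real x for which both sides are defined.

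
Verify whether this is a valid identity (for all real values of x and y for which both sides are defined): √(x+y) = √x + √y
No, this is NOT an identity.

Claim: √(x+y) = √x + √y.
Test a specific point where both sides are defined: x = 3/2, y = 1.
LHS = √(x+y) ≈ 1.5811
RHS = √x + √y ≈ 2.2247
Since 1.5811 ≠ 2.2247, the equation fails at this point, so it cannot hold for all real values of x and y for which both sides are defined.
Squaring the right side gives x + 2√(xy) + y, not x + y.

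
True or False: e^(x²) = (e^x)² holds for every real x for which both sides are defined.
Claim: e^(x²) = (e^x)².
Test a specific point where both sides are defined: x = -3.
LHS = e^(x²) ≈ 8103.0839
RHS = (e^x)² ≈ 0.0025
Since 8103.0839 ≠ 0.0025, the equation fails at this point, so it cannot hold for every real x for which both sides are defined.
(e^x)² = e^(2x), and 2x ≠ x² in general.

Conclusion: False.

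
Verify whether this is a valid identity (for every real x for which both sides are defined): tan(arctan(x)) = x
Claim: tan(arctan(x)) = x.
Reasoning: For every real x, arctan(x) is by definition the angle in (-π/2, π/2) whose tangent equals x. Taking the tangent of that angle returns x.
So the two sides agree for every real x for which both sides are defined.

Conclusion: Yes, this is an identity.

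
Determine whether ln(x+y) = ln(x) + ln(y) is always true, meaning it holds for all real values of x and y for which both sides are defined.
Claim: ln(x+y) = ln(x) + ln(y).
Test a specific point where both sides are defined: x = 4, y = 5.
LHS = ln(x+y) ≈ 2.1972
RHS = ln(x) + ln(y) ≈ 2.9957
Since 2.1972 ≠ 2.9957, the equation fails at this point, so it cannot hold for all real values of x and y for which both sides are defined.
ln(x) + ln(y) = ln(xy), not ln(x+y).

Conclusion: No, this is NOT an identity.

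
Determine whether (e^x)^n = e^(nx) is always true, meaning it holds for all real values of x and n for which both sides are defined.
Claim: (e^x)^n = e^(nx).
Reasoning: e^x is a positive real number, and for a positive base B and real exponent n, B^n = e^(n·ln B). With B = e^x, ln B = x, so (e^x)^n = e^(n·x).
So the two sides agree for all real values of x and n for which both sides are defined.

Conclusion: Yes, this is an identity.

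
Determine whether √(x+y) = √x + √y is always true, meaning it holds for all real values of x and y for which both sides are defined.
No, this is NOT an identity.

Claim: √(x+y) = √x + √y.
Test a specific point where both sides are defined: x = 1, y = 2.
LHS = √(x+y) ≈ 1.7321
RHS = √x + √y ≈ 2.4142
Since 1.7321 ≠ 2.4142, the equation fails at this point, so it cannot hold for all real values of x and y for which both sides are defined.
Squaring the right side gives x + 2√(xy) + y, not x + y.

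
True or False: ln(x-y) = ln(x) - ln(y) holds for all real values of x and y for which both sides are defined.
Claim: ln(x-y) = ln(x) - ln(y).
Test a specific point where both sides are defined: x = 3, y = 3/2.
LHS = ln(x-y) ≈ 0.4055
RHS = ln(x) - ln(y) ≈ 0.6931
Since 0.4055 ≠ 0.6931, the equation fails at this point, so it cannot hold for all real values of x and y for which both sides are defined.
ln(x) - ln(y) = ln(x/y), not ln(x-y).

Conclusion: False.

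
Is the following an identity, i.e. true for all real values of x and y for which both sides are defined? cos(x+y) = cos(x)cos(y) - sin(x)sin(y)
Claim: cos(x+y) = cos(x)cos(y) - sin(x)sin(y).
Reasoning: By Euler's formula e^(i(x+y)) = e^(ix)·e^(iy) = (cos x + i·sin x)(cos y + i·sin y). The real part of the left side is cos(x+y); the real part of the product is cos(x)cos(y) - sin(x)sin(y) (since i·i = -1).
So the two sides agree for all real values of x and y for which both sides are defined.

Conclusion: Yes, this is an identity.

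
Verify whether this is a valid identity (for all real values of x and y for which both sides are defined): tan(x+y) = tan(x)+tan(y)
Claim: tan(x+y) = tan(x)+tan(y).
Test a specific point where both sides are defined: x = 3π/4, y = -π/6.
LHS = tan(x+y) ≈ -3.7321
RHS = tan(x)+tan(y) ≈ -1.5774
Since -3.7321 ≠ -1.5774, the equation fails at this point, so it cannot hold for all real values of x and y for which both sides are defined.
The correct formula is tan(x+y) = (tan(x) + tan(y))/(1 - tan(x)tan(y)).

Conclusion: No, this is NOT an identity.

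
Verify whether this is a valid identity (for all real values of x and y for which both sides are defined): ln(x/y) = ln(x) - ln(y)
Yes, this is an identity.

Claim: ln(x/y) = ln(x) - ln(y).
Reasoning: Both sides are simultaneously defined only when x, y > 0. Write x = e^p, y = e^q. Then x/y = e^(p-q), so ln(x/y) = p - q = ln(x) - ln(y).
So the two sides agree for all real values of x and y for which both sides are defined.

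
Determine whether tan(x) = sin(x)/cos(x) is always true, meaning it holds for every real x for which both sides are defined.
Yes, this is an identity.

Claim: tan(x) = sin(x)/cos(x).
Reasoning: For an angle x whose terminal point on the unit circle is (cos x, sin x), tan(x) is defined as the ratio (second coordinate)/(first coordinate) = sin(x)/cos(x), wherever cos(x) ≠ 0.
So the two sides agree for every real x for which both sides are defined.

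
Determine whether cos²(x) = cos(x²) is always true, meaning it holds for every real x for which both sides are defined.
No, this is NOT an identity.

Claim: cos²(x) = cos(x²).
Test a specific point where both sides are defined: x = π/2.
LHS = cos²(x) ≈ 0.0000
RHS = cos(x²) ≈ -0.7812
Since 0.0000 ≠ -0.7812, the equation fails at this point, so it cannot hold for every real x for which both sides are defined.
cos²(x) means (cos x)², squaring the output; cos(x²) squares the input. These are different functions.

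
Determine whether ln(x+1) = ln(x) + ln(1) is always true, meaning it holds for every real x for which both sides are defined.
Claim: ln(x+1) = ln(x) + ln(1).
Test a specific point where both sides are defined: x = 2.
LHS = ln(x+1) ≈ 1.0986
RHS = ln(x) + ln(1) ≈ 0.6931
Since 1.0986 ≠ 0.6931, the equation fails at this point, so it cannot hold for every real x for which both sides are defined.
ln(1) = 0, so the right side is just ln(x), which differs from ln(x+1).

Conclusion: No, this is NOT an identity.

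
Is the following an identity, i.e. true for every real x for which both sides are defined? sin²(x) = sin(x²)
No, this is NOT an identity.

Claim: sin²(x) = sin(x²).
Test a specific point where both sides are defined: x = -π/3.
LHS = sin²(x) ≈ 0.7500
RHS = sin(x²) ≈ 0.8897
Since 0.7500 ≠ 0.8897, the equation fails at this point, so it cannot hold for every real x for which both sides are defined.
sin²(x) means (sin x)², squaring the output; sin(x²) squares the input. These are different functions.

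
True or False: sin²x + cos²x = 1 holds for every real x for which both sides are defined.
True.

Claim: sin²x + cos²x = 1.
Reasoning: The point (cos x, sin x) lies on the unit circle X² + Y² = 1, so cos²x + sin²x = 1 for every real x.
So the two sides agree for every real x for which both sides are defined.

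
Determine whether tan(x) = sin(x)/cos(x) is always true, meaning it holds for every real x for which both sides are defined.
Claim: tan(x) = sin(x)/cos(x).
Reasoning: For an angle x whose terminal point on the unit circle is (cos x, sin x), tan(x) is defined as the ratio (second coordinate)/(first coordinate) = sin(x)/cos(x), wherever cos(x) ≠ 0.
So the two sides agree for every real x for which both sides are defined.

Conclusion: Yes, this is an identity.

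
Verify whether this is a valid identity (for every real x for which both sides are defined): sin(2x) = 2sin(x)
No, this is NOT an identity.

Claim: sin(2x) = 2sin(x).
Test a specific point where both sides are defined: x = π/4.
LHS = sin(2x) ≈ 1.0000
RHS = 2sin(x) ≈ 1.4142
Since 1.0000 ≠ 1.4142, the equation fails at this point, so it cannot hold for every real x for which both sides are defined.
The correct double-angle formula is sin(2x) = 2sin(x)cos(x).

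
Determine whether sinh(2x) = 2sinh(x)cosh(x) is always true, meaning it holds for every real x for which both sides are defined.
Claim: sinh(2x) = 2sinh(x)cosh(x).
Reasoning: 2sinh(x)cosh(x) = 2 · (e^x - e^-x)/2 · (e^x + e^-x)/2 = (e^(2x) - e^(-2x))/2 = sinh(2x).
So the two sides agree for every real x for which both sides are defined.

Conclusion: Yes, this is an identity.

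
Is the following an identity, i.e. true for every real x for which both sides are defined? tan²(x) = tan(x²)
Claim: tan²(x) = tan(x²).
Test a specific point where both sides are defined: x = π/6.
LHS = tan²(x) ≈ 0.3333
RHS = tan(x²) ≈ 0.2812
Since 0.3333 ≠ 0.2812, the equation fails at this point, so it cannot hold for every real x for which both sides are defined.
tan²(x) means (tan x)², squaring the output; tan(x²) squares the input. These are different functions.

Conclusion: No, this is NOT an identity.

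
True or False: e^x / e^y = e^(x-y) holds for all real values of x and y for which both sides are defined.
Claim: e^x / e^y = e^(x-y).
Reasoning: 1/e^y = e^(-y), so e^x / e^y = e^x · e^(-y) = e^(x + (-y)) = e^(x-y) by the product rule for exponents.
So the two sides agree for all real values of x and y for which both sides are defined.

Conclusion: True.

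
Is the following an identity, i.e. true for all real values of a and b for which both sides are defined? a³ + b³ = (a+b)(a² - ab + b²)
Yes, this is an identity.

Claim: a³ + b³ = (a+b)(a² - ab + b²).
Reasoning: Expand the right side: (a+b)(a² - ab + b²) = a³ - a²b + ab² + a²b - ab² + b³ = a³ + b³ (the middle terms cancel in pairs).
So the two sides agree for all real values of a and b for which both sides are defined.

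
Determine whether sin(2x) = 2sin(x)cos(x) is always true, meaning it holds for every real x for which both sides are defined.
Claim: sin(2x) = 2sin(x)cos(x).
Reasoning: Put y = x in the addition formula sin(x+y) = sin(x)cos(y) + cos(x)sin(y): sin(2x) = sin(x)cos(x) + cos(x)sin(x) = 2sin(x)cos(x).
So the two sides agree for every real x for which both sides are defined.

Conclusion: Yes, this is an identity.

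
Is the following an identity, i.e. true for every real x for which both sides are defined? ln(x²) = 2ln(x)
Yes, this is an identity.

Claim: ln(x²) = 2ln(x).
Reasoning: The right side requires x > 0. For x > 0, x² = (e^(ln x))² = e^(2ln x), so ln(x²) = 2ln(x). (For x < 0 the right side is undefined, so those values are outside the claim.)
So the two sides agree for every real x for which both sides are defined.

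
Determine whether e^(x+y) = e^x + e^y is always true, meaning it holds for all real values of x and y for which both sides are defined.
No, this is NOT an identity.

Claim: e^(x+y) = e^x + e^y.
Test a specific point where both sides are defined: x = 3, y = 3.
LHS = e^(x+y) ≈ 403.4288
RHS = e^x + e^y ≈ 40.1711
Since 403.4288 ≠ 40.1711, the equation fails at this point, so it cannot hold for all real values of x and y for which both sides are defined.
The correct rule is e^(x+y) = e^x · e^y (a product, not a sum).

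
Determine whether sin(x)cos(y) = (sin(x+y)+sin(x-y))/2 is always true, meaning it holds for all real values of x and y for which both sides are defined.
Yes, this is an identity.

Claim: sin(x)cos(y) = (sin(x+y)+sin(x-y))/2.
Reasoning: sin(x+y) = sin(x)cos(y) + cos(x)sin(y) and sin(x-y) = sin(x)cos(y) - cos(x)sin(y). Adding, sin(x+y) + sin(x-y) = 2sin(x)cos(y); divide by 2.
So the two sides agree for all real values of x and y for which both sides are defined.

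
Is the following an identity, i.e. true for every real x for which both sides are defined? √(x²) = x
Claim: √(x²) = x.
Test a specific point where both sides are defined: x = -1.
LHS = √(x²) ≈ 1.0000
RHS = x ≈ -1.0000
Since 1.0000 ≠ -1.0000, the equation fails at this point, so it cannot hold for every real x for which both sides are defined.
√(x²) = |x|, which differs from x whenever x < 0 (both sides are defined for every real x).

Conclusion: No, this is NOT an identity.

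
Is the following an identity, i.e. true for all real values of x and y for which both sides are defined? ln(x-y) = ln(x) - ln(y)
No, this is NOT an identity.

Claim: ln(x-y) = ln(x) - ln(y).
Test a specific point where both sides are defined: x = 5, y = 3.
LHS = ln(x-y) ≈ 0.6931
RHS = ln(x) - ln(y) ≈ 0.5108
Since 0.6931 ≠ 0.5108, the equation fails at this point, so it cannot hold for all real values of x and y for which both sides are defined.
ln(x) - ln(y) = ln(x/y), not ln(x-y).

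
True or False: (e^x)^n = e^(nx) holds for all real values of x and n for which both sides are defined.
True.

Claim: (e^x)^n = e^(nx).
Reasoning: e^x is a positive real number, and for a positive base B and real exponent n, B^n = e^(n·ln B). With B = e^x, ln B = x, so (e^x)^n = e^(n·x).
So the two sides agree for all real values of x and n for which both sides are defined.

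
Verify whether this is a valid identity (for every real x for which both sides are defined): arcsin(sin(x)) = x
No, this is NOT an identity.

Claim: arcsin(sin(x)) = x.
Test a specific point where both sides are defined: x = 3π/4.
LHS = arcsin(sin(x)) ≈ 0.7854
RHS = x ≈ 2.3562
Since 0.7854 ≠ 2.3562, the equation fails at this point, so it cannot hold for every real x for which both sides are defined.
arcsin only returns values in [-π/2, π/2], so arcsin(sin(x)) = x holds only for x in that interval, not for all real x.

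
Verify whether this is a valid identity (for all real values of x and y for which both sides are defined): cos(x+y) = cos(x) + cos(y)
No, this is NOT an identity.

Claim: cos(x+y) = cos(x) + cos(y).
Test a specific point where both sides are defined: x = π/4, y = -π/3.
LHS = cos(x+y) ≈ 0.9659
RHS = cos(x) + cos(y) ≈ 1.2071
Since 0.9659 ≠ 1.2071, the equation fails at this point, so it cannot hold for all real values of x and y for which both sides are defined.
The correct expansion is cos(x+y) = cos(x)cos(y) - sin(x)sin(y); cosine is not additive.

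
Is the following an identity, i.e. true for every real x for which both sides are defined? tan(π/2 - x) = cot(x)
Claim: tan(π/2 - x) = cot(x).
Reasoning: tan(π/2 - x) = sin(π/2 - x)/cos(π/2 - x) = cos(x)/sin(x) = cot(x), using the cofunction identities sin(π/2 - x) = cos(x) and cos(π/2 - x) = sin(x).
So the two sides agree for every real x for which both sides are defined.

Conclusion: Yes, this is an identity.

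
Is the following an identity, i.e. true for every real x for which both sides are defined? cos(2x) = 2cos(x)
Claim: cos(2x) = 2cos(x).
Test a specific point where both sides are defined: x = π/3.
LHS = cos(2x) ≈ -0.5000
RHS = 2cos(x) ≈ 1.0000
Since -0.5000 ≠ 1.0000, the equation fails at this point, so it cannot hold for every real x for which both sides are defined.
The correct double-angle formula is cos(2x) = cos²x - sin²x.

Conclusion: No, this is NOT an identity.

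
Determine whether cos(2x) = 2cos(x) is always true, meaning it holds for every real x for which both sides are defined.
Claim: cos(2x) = 2cos(x).
Test a specific point where both sides are defined: x = -π/6.
LHS = cos(2x) ≈ 0.5000
RHS = 2cos(x) ≈ 1.7321
Since 0.5000 ≠ 1.7321, the equation fails at this point, so it cannot hold for every real x for which both sides are defined.
The correct double-angle formula is cos(2x) = cos²x - sin²x.

Conclusion: No, this is NOT an identity.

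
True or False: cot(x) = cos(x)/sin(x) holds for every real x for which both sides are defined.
True.

Claim: cot(x) = cos(x)/sin(x).
Reasoning: cot(x) is defined as 1/tan(x) = 1/(sin(x)/cos(x)) = cos(x)/sin(x), wherever sin(x) ≠ 0.
So the two sides agree for every real x for which both sides are defined.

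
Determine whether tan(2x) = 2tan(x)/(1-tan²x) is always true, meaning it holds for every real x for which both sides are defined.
Claim: tan(2x) = 2tan(x)/(1-tan²x).
Reasoning: tan(2x) = sin(2x)/cos(2x) = 2sin(x)cos(x) / (cos²x - sin²x). Divide numerator and denominator by cos²x: 2tan(x) / (1 - tan²x).
So the two sides agree for every real x for which both sides are defined.

Conclusion: Yes, this is an identity.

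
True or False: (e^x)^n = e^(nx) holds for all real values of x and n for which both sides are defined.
Claim: (e^x)^n = e^(nx).
Reasoning: e^x is a positive real number, and for a positive base B and real exponent n, B^n = e^(n·ln B). With B = e^x, ln B = x, so (e^x)^n = e^(n·x).
So the two sides agree for all real values of x and n for which both sides are defined.

Conclusion: True.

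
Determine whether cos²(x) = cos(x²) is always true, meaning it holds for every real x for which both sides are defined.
Claim: cos²(x) = cos(x²).
Test a specific point where both sides are defined: x = π/2.
LHS = cos²(x) ≈ 0.0000
RHS = cos(x²) ≈ -0.7812
Since 0.0000 ≠ -0.7812, the equation fails at this point, so it cannot hold for every real x for which both sides are defined.
cos²(x) means (cos x)², squaring the output; cos(x²) squares the input. These are different functions.

Conclusion: No, this is NOT an identity.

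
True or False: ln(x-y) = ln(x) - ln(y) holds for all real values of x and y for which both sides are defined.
Claim: ln(x-y) = ln(x) - ln(y).
Test a specific point where both sides are defined: x = 2, y = 1/2.
LHS = ln(x-y) ≈ 0.4055
RHS = ln(x) - ln(y) ≈ 1.3863
Since 0.4055 ≠ 1.3863, the equation fails at this point, so it cannot hold for all real values of x and y for which both sides are defined.
ln(x) - ln(y) = ln(x/y), not ln(x-y).

Conclusion: False.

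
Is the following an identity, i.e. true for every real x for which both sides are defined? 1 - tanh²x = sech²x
Yes, this is an identity.

Claim: 1 - tanh²x = sech²x.
Reasoning: Divide cosh²x - sinh²x = 1 through by cosh²x (never zero): 1 - tanh²x = 1/cosh²x = sech²x.
So the two sides agree for every real x for which both sides are defined.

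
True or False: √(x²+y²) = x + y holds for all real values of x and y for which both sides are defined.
Claim: √(x²+y²) = x + y.
Test a specific point where both sides are defined: x = 3, y = 1.
LHS = √(x²+y²) ≈ 3.1623
RHS = x + y ≈ 4.0000
Since 3.1623 ≠ 4.0000, the equation fails at this point, so it cannot hold for all real values of x and y for which both sides are defined.
(x+y)² = x² + 2xy + y², not x² + y², so the square root does not split this way.

Conclusion: False.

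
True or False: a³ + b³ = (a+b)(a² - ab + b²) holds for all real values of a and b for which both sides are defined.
Claim: a³ + b³ = (a+b)(a² - ab + b²).
Reasoning: Expand the right side: (a+b)(a² - ab + b²) = a³ - a²b + ab² + a²b - ab² + b³ = a³ + b³ (the middle terms cancel in pairs).
So the two sides agree for all real values of a and b for which both sides are defined.

Conclusion: True.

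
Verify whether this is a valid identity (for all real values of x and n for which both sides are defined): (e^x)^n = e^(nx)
Claim: (e^x)^n = e^(nx).
Reasoning: e^x is a positive real number, and for a positive base B and real exponent n, B^n = e^(n·ln B). With B = e^x, ln B = x, so (e^x)^n = e^(n·x).
So the two sides agree for all real values of x and n for which both sides are defined.

Conclusion: Yes, this is an identity.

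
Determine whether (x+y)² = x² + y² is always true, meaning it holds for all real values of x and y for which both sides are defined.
Claim: (x+y)² = x² + y².
Test a specific point where both sides are defined: x = 2, y = -1.
LHS = (x+y)² ≈ 1.0000
RHS = x² + y² ≈ 5.0000
Since 1.0000 ≠ 5.0000, the equation fails at this point, so it cannot hold for all real values of x and y for which both sides are defined.
The correct expansion is (x+y)² = x² + 2xy + y²; the cross term 2xy is missing.

Conclusion: No, this is NOT an identity.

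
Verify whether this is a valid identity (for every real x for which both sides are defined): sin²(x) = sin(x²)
No, this is NOT an identity.

Claim: sin²(x) = sin(x²).
Test a specific point where both sides are defined: x = π/6.
LHS = sin²(x) ≈ 0.2500
RHS = sin(x²) ≈ 0.2707
Since 0.2500 ≠ 0.2707, the equation fails at this point, so it cannot hold for every real x for which both sides are defined.
sin²(x) means (sin x)², squaring the output; sin(x²) squares the input. These are different functions.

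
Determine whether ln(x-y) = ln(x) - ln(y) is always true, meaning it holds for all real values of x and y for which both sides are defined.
Claim: ln(x-y) = ln(x) - ln(y).
Test a specific point where both sides are defined: x = 4, y = 3.
LHS = ln(x-y) ≈ 0.0000
RHS = ln(x) - ln(y) ≈ 0.2877
Since 0.0000 ≠ 0.2877, the equation fails at this point, so it cannot hold for all real values of x and y for which both sides are defined.
ln(x) - ln(y) = ln(x/y), not ln(x-y).

Conclusion: No, this is NOT an identity.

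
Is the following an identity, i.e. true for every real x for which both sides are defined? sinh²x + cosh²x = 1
No, this is NOT an identity.

Claim: sinh²x + cosh²x = 1.
Test a specific point where both sides are defined: x = 2.
LHS = sinh²x + cosh²x ≈ 27.3082
RHS = 1 ≈ 1.0000
Since 27.3082 ≠ 1.0000, the equation fails at this point, so it cannot hold for every real x for which both sides are defined.
The correct hyperbolic identity is cosh²x - sinh²x = 1 (a difference); the sum sinh²x + cosh²x equals cosh(2x).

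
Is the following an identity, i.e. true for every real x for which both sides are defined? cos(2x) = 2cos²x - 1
Claim: cos(2x) = 2cos²x - 1.
Reasoning: cos(2x) = cos²x - sin²x. Replace sin²x by 1 - cos²x: cos²x - (1 - cos²x) = 2cos²x - 1.
So the two sides agree for every real x for which both sides are defined.

Conclusion: Yes, this is an identity.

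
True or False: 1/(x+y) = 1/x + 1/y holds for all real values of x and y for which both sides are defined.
False.

Claim: 1/(x+y) = 1/x + 1/y.
Test a specific point where both sides are defined: x = 4, y = -2.
LHS = 1/(x+y) ≈ 0.5000
RHS = 1/x + 1/y ≈ -0.2500
Since 0.5000 ≠ -0.2500, the equation fails at this point, so it cannot hold for all real values of x and y for which both sides are defined.
1/x + 1/y = (x+y)/(xy), which is not 1/(x+y).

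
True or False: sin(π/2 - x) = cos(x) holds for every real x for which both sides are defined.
Claim: sin(π/2 - x) = cos(x).
Reasoning: Use sin(u - v) = sin(u)cos(v) - cos(u)sin(v) with u = π/2, v = x: sin(π/2)cos(x) - cos(π/2)sin(x) = 1·cos(x) - 0·sin(x) = cos(x).
So the two sides agree for every real x for which both sides are defined.

Conclusion: True.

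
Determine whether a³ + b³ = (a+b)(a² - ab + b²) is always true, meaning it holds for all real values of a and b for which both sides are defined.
Yes, this is an identity.

Claim: a³ + b³ = (a+b)(a² - ab + b²).
Reasoning: Expand the right side: (a+b)(a² - ab + b²) = a³ - a²b + ab² + a²b - ab² + b³ = a³ + b³ (the middle terms cancel in pairs).
So the two sides agree for all real values of a and b for which both sides are defined.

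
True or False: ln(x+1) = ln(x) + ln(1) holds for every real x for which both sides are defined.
False.

Claim: ln(x+1) = ln(x) + ln(1).
Test a specific point where both sides are defined: x = 3/2.
LHS = ln(x+1) ≈ 0.9163
RHS = ln(x) + ln(1) ≈ 0.4055
Since 0.9163 ≠ 0.4055, the equation fails at this point, so it cannot hold for every real x for which both sides are defined.
ln(1) = 0, so the right side is just ln(x), which differs from ln(x+1).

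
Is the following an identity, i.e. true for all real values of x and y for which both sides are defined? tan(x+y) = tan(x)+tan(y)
Claim: tan(x+y) = tan(x)+tan(y).
Test a specific point where both sides are defined: x = 3π/4, y = -π/6.
LHS = tan(x+y) ≈ -3.7321
RHS = tan(x)+tan(y) ≈ -1.5774
Since -3.7321 ≠ -1.5774, the equation fails at this point, so it cannot hold for all real values of x and y for which both sides are defined.
The correct formula is tan(x+y) = (tan(x) + tan(y))/(1 - tan(x)tan(y)).

Conclusion: No, this is NOT an identity.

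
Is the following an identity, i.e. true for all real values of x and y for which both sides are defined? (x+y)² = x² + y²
No, this is NOT an identity.

Claim: (x+y)² = x² + y².
Test a specific point where both sides are defined: x = 1, y = -1.
LHS = (x+y)² ≈ 0.0000
RHS = x² + y² ≈ 2.0000
Since 0.0000 ≠ 2.0000, the equation fails at this point, so it cannot hold for all real values of x and y for which both sides are defined.
The correct expansion is (x+y)² = x² + 2xy + y²; the cross term 2xy is missing.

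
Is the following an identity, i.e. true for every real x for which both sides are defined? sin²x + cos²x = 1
Claim: sin²x + cos²x = 1.
Reasoning: The point (cos x, sin x) lies on the unit circle X² + Y² = 1, so cos²x + sin²x = 1 for every real x.
So the two sides agree for every real x for which both sides are defined.

Conclusion: Yes, this is an identity.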